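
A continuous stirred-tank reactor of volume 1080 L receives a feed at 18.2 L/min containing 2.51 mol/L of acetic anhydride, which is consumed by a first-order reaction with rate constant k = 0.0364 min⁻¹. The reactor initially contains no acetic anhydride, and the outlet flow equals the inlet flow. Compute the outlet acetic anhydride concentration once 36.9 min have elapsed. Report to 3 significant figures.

Accumulation = in − out − consumed: V dC/dt = Q C_in − Q C − k V C.
This is linear with rate a = Q/V + k = 0.053252 min⁻¹.
C_ss = Q C_in/(Q + kV) = 0.79430 mol/L; C(t) = C_ss + (C₀ − C_ss) e^(−a t).
C(36.9) = 0.79430 + (-0.79430)·e^(−0.053252·36.9) = 0.79430 + (-0.79430)·0.14016 = 0.68298 mol/L.

0.683 mol/L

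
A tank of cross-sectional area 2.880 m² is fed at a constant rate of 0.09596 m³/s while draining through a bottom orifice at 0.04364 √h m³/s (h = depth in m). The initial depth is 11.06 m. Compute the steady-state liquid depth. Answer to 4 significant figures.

4.835 m

A dh/dt = Q_in − 0.04364 √h. Steady state requires inflow = outflow:
Q_in = 0.04364 √h_ss ⇒ √h_ss = 0.09596/0.04364 = 2.19890.
h_ss = 2.19890² = 4.83516 m. (Since h₀ = 11.06 m > h_ss, the level will fall toward this value.)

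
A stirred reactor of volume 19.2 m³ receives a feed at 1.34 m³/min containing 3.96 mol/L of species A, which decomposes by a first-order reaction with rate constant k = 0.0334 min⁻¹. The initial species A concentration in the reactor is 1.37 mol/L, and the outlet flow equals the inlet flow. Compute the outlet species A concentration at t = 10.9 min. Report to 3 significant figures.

Species balance: V dC/dt = Q C_in − Q C − k V C.
This is linear with rate a = Q/V + k = 0.10319 min⁻¹.
C_ss = Q C_in/(Q + kV) = 2.6783 mol/L; C(t) = C_ss + (C₀ − C_ss) e^(−a t).
C(10.9) = 2.6783 + (-1.3083)·e^(−0.10319·10.9) = 2.6783 + (-1.3083)·0.32472 = 2.2534 mol/L.

2.25 mol/L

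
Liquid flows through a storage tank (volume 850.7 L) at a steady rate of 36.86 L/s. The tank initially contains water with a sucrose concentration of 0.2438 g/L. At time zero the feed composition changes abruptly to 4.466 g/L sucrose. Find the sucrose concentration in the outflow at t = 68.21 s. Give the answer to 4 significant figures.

4.246 g/L

Accumulation = in − out for the solute gives V dC/dt = Q(C_in − C).
Rewrite as dC/dt + C/τ = C_in/τ, τ = V/Q = 23.0792 s.
Solution: C(t) = C_in + (C₀ − C_in) e^(−t/τ).
C(68.21) = 4.466 + (0.2438 − 4.466)·e^(−68.21/23.0792) = 4.466 + (-4.22220)·0.0520541 = 4.24622 g/L.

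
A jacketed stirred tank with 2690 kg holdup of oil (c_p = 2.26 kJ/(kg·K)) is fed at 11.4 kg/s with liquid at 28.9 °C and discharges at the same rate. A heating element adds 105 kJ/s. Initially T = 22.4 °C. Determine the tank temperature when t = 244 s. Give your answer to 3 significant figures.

Heat balance on the well-mixed liquid: M c_p dT/dt = ṁ c_p (T_in − T) + 105.
τ = M/ṁ = 235.96 s; T_ss = T_in + Q̇/(ṁ c_p) = 28.9 + 105/(11.4·2.26) = 32.975 °C.
This is linear first-order; T(t) = T_ss + (T₀ − T_ss) e^(−t/τ).
T(244) = 32.975 + (-10.575)·e^(−244/235.96) = 32.975 + (-10.575)·0.35556 = 29.215 °C.

29.2 °C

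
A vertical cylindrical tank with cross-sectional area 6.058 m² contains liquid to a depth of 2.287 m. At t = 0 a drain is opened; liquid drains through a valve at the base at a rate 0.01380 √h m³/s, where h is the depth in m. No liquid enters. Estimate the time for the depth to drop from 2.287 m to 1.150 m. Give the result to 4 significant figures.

386.2 s

A dh/dt = −Q_out = −0.01380 √h.
This is separable: 2 d(√h)/dt = −0.01380/A, so √h = √h₀ − (0.01380/(2A)) t.
t = 2A(√h₀ − √h)/0.01380 = 2·6.058·(√2.287 − √1.150)/0.01380
  = 12.1160 × (1.51228 − 1.07238) / 0.01380 = 386.222 s.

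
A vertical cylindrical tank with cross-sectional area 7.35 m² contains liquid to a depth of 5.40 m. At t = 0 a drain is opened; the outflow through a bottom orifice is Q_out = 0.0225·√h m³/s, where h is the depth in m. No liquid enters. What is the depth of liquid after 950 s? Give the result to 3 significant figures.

Unsteady balance on liquid volume: A dh/dt = −0.0225 √h.
Separate and integrate: 2(√h − √h₀) = −(0.0225/A) t.
√h = √5.40 − 0.0225·950/(2·7.35) = 2.3238 − 1.4541 = 0.86971.
h = 0.86971² = 0.75639 m.

0.756 m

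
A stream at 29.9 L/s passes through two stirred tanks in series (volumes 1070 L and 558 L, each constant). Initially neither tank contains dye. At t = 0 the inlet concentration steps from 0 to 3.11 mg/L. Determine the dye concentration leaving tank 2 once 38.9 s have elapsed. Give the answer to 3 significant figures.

1.34 mg/L

Each tank obeys Vᵢ dCᵢ/dt = Q(Cᵢ₋₁ − Cᵢ), so τᵢ = Vᵢ/Q.
τ₁ = 1070/29.9 = 35.786 s; τ₂ = 558/29.9 = 18.662 s.
Solving the cascade with C₁(0)=C₂(0)=0 gives C₂(t) = C_in[1 − (τ₁ e^(−t/τ₁) − τ₂ e^(−t/τ₂))/(τ₁ − τ₂)].
At t = 38.9: e^(−t/τ₁) = 0.33722, e^(−t/τ₂) = 0.12438.
C₂ = 3.11·[1 − (35.786·0.33722 − 18.662·0.12438)/(17.124)] = 3.11·0.43082 = 1.3398 mg/L.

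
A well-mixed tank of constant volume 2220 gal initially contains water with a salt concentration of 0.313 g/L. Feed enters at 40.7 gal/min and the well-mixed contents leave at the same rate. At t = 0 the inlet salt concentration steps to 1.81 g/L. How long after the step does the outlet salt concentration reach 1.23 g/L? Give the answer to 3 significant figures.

Transient balance on the dissolved component: V dC/dt = Q(C_in − C), so τ = V/Q = 54.545 min.
C(t) = C_in + (C₀ − C_in) e^(−t/τ). Set C = 1.23 and solve for t:
e^(−t/τ) = (C − C_in)/(C₀ − C_in) = (1.23 − 1.81)/(0.313 − 1.81) = 0.38744
t = −τ ln(…) = 54.545 × 0.94819 = 51.719 min.

51.7 min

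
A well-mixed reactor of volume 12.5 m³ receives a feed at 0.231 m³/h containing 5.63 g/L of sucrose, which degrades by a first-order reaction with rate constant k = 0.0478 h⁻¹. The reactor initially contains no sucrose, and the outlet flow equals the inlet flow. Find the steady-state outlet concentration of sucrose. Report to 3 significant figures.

1.57 g/L

V dC/dt = Q(C_in − C) − k V C.
Steady state (dC/dt = 0): C_ss = Q C_in/(Q + kV) = C_in/(1 + kV/Q).
C_ss = 0.231·5.63/(0.231 + 0.0478·12.5) = 1.3005/0.82850 = 1.5697 g/L.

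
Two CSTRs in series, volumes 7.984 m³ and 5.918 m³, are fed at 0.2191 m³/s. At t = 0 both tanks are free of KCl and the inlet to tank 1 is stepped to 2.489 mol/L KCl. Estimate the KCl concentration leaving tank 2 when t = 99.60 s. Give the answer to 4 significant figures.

Time constants: τᵢ = Vᵢ/Q for each well-mixed tank.
τ₁ = 7.984/0.2191 = 36.4400 s; τ₂ = 5.918/0.2191 = 27.0105 s.
Solving the cascade with C₁(0)=C₂(0)=0 gives C₂(t) = C_in[1 − (τ₁ e^(−t/τ₁) − τ₂ e^(−t/τ₂))/(τ₁ − τ₂)].
At t = 99.60: e^(−t/τ₁) = 0.0650069, e^(−t/τ₂) = 0.0250356.
C₂ = 2.489·[1 − (36.4400·0.0650069 − 27.0105·0.0250356)/(9.42948)] = 2.489·0.820496 = 2.04222 mol/L.

2.042 mol/L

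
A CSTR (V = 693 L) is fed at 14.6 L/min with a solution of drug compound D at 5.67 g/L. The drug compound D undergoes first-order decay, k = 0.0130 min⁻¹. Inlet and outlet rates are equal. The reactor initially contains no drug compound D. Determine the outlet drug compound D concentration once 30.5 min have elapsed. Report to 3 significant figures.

Accumulation = in − out − consumed: V dC/dt = Q C_in − Q C − k V C.
dC/dt = (Q/V) C_in − (Q/V + k) C; effective rate a = Q/V + k = 0.021068 + 0.0130 = 0.034068 min⁻¹.
C_ss = Q C_in/(Q + kV) = 3.5064 g/L; C(t) = C_ss + (C₀ − C_ss) e^(−a t).
C(30.5) = 3.5064 + (-3.5064)·e^(−0.034068·30.5) = 3.5064 + (-3.5064)·0.35378 = 2.2659 g/L.

2.27 g/L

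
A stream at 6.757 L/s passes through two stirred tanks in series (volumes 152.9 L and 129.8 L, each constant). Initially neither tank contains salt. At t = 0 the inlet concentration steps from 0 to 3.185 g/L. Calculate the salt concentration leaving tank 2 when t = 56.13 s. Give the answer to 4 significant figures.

2.384 g/L

Each tank obeys Vᵢ dCᵢ/dt = Q(Cᵢ₋₁ − Cᵢ), so τᵢ = Vᵢ/Q.
τ₁ = 152.9/6.757 = 22.6284 s; τ₂ = 129.8/6.757 = 19.2097 s.
Tank 1: C₁ = C_in(1 − e^(−t/τ₁)). Tank 2 (τ₁ ≠ τ₂): C₂ = C_in[1 − (τ₁ e^(−t/τ₁) − τ₂ e^(−t/τ₂))/(τ₁ − τ₂)].
At t = 56.13: e^(−t/τ₁) = 0.0837003, e^(−t/τ₂) = 0.0538281.
C₂ = 3.185·[1 − (22.6284·0.0837003 − 19.2097·0.0538281)/(3.41868)] = 3.185·0.748446 = 2.38380 g/L.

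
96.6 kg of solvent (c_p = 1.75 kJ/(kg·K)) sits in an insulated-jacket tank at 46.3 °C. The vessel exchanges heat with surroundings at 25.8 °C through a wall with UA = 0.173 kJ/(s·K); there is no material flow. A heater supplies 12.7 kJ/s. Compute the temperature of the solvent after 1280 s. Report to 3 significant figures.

Lumped-capacitance energy balance: M c_p dT/dt = UA(T_amb − T) + Q̇.
dT/dt = (T_ss − T)/τ with T_ss = T_amb + Q̇/UA = 25.8 + 12.7/0.173 = 99.210 °C, τ = M c_p/UA = 96.6·1.75/0.173 = 977.17 s.
Solution: T(t) = T_ss + (T₀ − T_ss) e^(−t/τ).
T(1280) = 99.210 + (-52.910)·0.26984 = 84.933 °C.

84.9 °C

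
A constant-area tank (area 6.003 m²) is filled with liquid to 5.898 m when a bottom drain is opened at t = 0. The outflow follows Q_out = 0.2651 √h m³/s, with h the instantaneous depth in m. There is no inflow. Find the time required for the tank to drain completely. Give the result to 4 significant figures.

A dh/dt = −Q_out = −0.2651 √h.
This is separable: 2 d(√h)/dt = −0.2651/A, so √h = √h₀ − (0.2651/(2A)) t.
Set h = 0: 2√h₀ = (0.2651/A) t_empty ⇒ t_empty = 2A√h₀/0.2651.
t_empty = 2·6.003·√5.898/0.2651 = 12.0060·2.42858/0.2651 = 109.987 s.

110.0 s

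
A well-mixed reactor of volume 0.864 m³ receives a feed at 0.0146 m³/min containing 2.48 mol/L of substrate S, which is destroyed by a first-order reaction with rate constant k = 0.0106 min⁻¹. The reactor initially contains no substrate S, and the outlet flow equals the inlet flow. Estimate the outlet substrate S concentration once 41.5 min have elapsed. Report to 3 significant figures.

1.04 mol/L

Accumulation = in − out − consumed: V dC/dt = Q C_in − Q C − k V C.
This is linear with rate a = Q/V + k = 0.027498 min⁻¹.
C_ss = Q C_in/(Q + kV) = 1.5240 mol/L; C(t) = C_ss + (C₀ − C_ss) e^(−a t).
C(41.5) = 1.5240 + (-1.5240)·e^(−0.027498·41.5) = 1.5240 + (-1.5240)·0.31944 = 1.0372 mol/L.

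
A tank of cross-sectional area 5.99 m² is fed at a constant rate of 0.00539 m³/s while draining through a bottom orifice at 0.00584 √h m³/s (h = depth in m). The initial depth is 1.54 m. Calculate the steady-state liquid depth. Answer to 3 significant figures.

Level balance: A dh/dt = 0.00539 − 0.00584 √h. Setting dh/dt = 0:
Q_in = 0.00584 √h_ss ⇒ √h_ss = 0.00539/0.00584 = 0.92295.
h_ss = 0.92295² = 0.85183 m. (Since h₀ = 1.54 m > h_ss, the level will fall toward this value.)

0.852 m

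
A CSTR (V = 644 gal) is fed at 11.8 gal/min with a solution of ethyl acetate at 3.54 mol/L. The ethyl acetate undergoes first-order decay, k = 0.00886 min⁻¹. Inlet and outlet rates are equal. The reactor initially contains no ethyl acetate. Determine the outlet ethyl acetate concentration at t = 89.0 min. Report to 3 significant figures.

V dC/dt = Q(C_in − C) − k V C.
dC/dt = (Q/V) C_in − (Q/V + k) C; effective rate a = Q/V + k = 0.018323 + 0.00886 = 0.027183 min⁻¹.
C_ss = Q C_in/(Q + kV) = 2.3862 mol/L; C(t) = C_ss + (C₀ − C_ss) e^(−a t).
C(89.0) = 2.3862 + (-2.3862)·e^(−0.027183·89.0) = 2.3862 + (-2.3862)·0.088985 = 2.1738 mol/L.

2.17 mol/L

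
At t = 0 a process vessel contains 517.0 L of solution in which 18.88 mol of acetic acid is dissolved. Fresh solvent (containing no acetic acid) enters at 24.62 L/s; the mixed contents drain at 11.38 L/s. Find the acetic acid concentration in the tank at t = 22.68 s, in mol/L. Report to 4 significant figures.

Total volume: dV/dt = Q_in − Q_out = 13.2400 L/s, so V(t) = 517.0 + 13.2400 t and V(22.68) = 817.283 L.
No acetic acid enters, so dm/dt = −Q_out · (m/V).
Separate: dm/m = −Q_out dt/V(t) ⇒ ln(m/m₀) = −(Q_out/(Q_in−Q_out)) ln(V/V₀).
m = m₀ (V₀/V)^(Q_out/(Q_in−Q_out)) = 18.88 × (517.0/817.283)^(0.859517) = 12.7368 mol.
C = m/V = 12.7368/817.283 = 0.0155843 mol/L.

0.01558 mol/L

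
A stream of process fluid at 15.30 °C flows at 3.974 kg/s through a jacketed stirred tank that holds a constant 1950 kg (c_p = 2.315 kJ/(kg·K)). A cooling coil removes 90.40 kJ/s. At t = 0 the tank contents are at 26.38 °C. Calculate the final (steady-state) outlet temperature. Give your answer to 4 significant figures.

5.474 °C

M c_p dT/dt = ṁ c_p (T_in − T) − Q̇.
At steady state dT/dt = 0 ⇒ T_ss = T_in − Q̇/(ṁ c_p) = 15.30 − 90.40/(3.974·2.315) = 5.47371 °C.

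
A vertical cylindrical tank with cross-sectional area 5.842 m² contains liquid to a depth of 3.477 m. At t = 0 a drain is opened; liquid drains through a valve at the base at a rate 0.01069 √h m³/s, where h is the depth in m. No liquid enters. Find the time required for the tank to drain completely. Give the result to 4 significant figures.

A dh/dt = −Q_out = −0.01069 √h.
∫ h^(−1/2) dh = −(0.01069/A) ∫ dt, giving 2√h = 2√h₀ − (0.01069/A) t.
Tank is empty when √h = 0: t_empty = 2A√h₀/0.01069.
t_empty = 2·5.842·√3.477/0.01069 = 11.6840·1.86467/0.01069 = 2038.06 s.

2038 s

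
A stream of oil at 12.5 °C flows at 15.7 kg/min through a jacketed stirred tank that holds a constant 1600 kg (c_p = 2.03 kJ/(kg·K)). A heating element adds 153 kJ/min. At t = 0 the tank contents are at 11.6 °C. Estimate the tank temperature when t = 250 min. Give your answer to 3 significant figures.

16.8 °C

Energy balance: M c_p dT/dt = ṁ c_p (T_in − T) + 153.
Rearrange: dT/dt = (T_ss − T)/τ with τ = M/ṁ = 101.91 min and T_ss = T_in + Q̇/(ṁ c_p) = 17.301 °C.
Integrating: T(t) = T_ss + (T₀ − T_ss) e^(−t/τ).
T(250) = 17.301 + (-5.7006)·e^(−250/101.91) = 17.301 + (-5.7006)·0.086024 = 16.810 °C.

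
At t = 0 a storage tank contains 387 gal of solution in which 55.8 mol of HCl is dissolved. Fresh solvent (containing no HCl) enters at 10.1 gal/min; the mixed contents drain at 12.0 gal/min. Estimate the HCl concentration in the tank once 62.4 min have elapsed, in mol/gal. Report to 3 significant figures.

Total volume: dV/dt = Q_in − Q_out = -1.9000 gal/min, so V(t) = 387 − 1.9000 t and V(62.4) = 268.44 gal.
Species balance (pure solvent in): dm/dt = −Q_out · m/V(t).
Separate: dm/m = −Q_out dt/V(t) ⇒ ln(m/m₀) = −(Q_out/(Q_in−Q_out)) ln(V/V₀).
m = m₀ (V₀/V)^(Q_out/(Q_in−Q_out)) = 55.8 × (387/268.44)^(-6.3158) = 5.5371 mol.
C = m/V = 5.5371/268.44 = 0.020627 mol/gal.

0.0206 mol/gal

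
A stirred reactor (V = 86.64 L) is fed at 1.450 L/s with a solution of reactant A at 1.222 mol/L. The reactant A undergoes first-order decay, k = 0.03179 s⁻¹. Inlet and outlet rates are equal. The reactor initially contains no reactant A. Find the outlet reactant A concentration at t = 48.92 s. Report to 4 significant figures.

Accumulation = in − out − consumed: V dC/dt = Q C_in − Q C − k V C.
dC/dt = (Q/V) C_in − (Q/V + k) C; effective rate a = Q/V + k = 0.0167359 + 0.03179 = 0.0485259 s⁻¹.
C_ss = Q C_in/(Q + kV) = 0.421451 mol/L; C(t) = C_ss + (C₀ − C_ss) e^(−a t).
C(48.92) = 0.421451 + (-0.421451)·e^(−0.0485259·48.92) = 0.421451 + (-0.421451)·0.0931180 = 0.382206 mol/L.

0.3822 mol/L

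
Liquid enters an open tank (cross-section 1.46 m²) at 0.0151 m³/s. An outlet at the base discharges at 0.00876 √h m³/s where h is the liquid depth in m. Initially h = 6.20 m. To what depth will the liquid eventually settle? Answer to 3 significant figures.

Level balance: A dh/dt = 0.0151 − 0.00876 √h. Setting dh/dt = 0:
Q_in = 0.00876 √h_ss ⇒ √h_ss = 0.0151/0.00876 = 1.7237.
h_ss = 1.7237² = 2.9713 m. (Since h₀ = 6.20 m > h_ss, the level will fall toward this value.)

2.97 m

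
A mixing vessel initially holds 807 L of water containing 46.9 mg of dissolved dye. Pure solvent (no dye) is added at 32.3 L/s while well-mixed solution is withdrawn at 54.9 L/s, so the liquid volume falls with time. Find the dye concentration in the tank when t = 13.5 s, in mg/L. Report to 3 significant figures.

0.0295 mg/L

Let m(t) be the amount of dye. Volume: V(t) = V₀ + (Q_in − Q_out) t = 807 − 22.600 t; V(13.5) = 501.90 L.
Species balance (pure solvent in): dm/dt = −Q_out · m/V(t).
dm/m = −Q_out dt/(V₀ − 22.600 t); integrating gives ln(m/m₀) = −(Q_out/(Q_in−Q_out)) ln(V/V₀).
m = m₀ (V₀/V)^(Q_out/(Q_in−Q_out)) = 46.9 × (807/501.90)^(-2.4292) = 14.796 mg.
C = m/V = 14.796/501.90 = 0.029479 mg/L.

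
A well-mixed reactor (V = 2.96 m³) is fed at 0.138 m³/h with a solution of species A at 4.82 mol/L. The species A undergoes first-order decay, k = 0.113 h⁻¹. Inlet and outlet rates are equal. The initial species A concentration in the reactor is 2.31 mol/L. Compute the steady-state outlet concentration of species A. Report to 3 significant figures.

V dC/dt = Q(C_in − C) − k V C.
At steady state: 0 = Q C_in − (Q + kV) C_ss, so C_ss = Q C_in/(Q + kV).
C_ss = 0.138·4.82/(0.138 + 0.113·2.96) = 0.66516/0.47248 = 1.4078 mol/L.

1.41 mol/L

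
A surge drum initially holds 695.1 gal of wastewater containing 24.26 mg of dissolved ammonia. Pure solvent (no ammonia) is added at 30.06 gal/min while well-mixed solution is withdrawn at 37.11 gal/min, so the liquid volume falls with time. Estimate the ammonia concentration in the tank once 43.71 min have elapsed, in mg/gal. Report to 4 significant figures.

Total volume: dV/dt = Q_in − Q_out = -7.05000 gal/min, so V(t) = 695.1 − 7.05000 t and V(43.71) = 386.945 gal.
Species balance (pure solvent in): dm/dt = −Q_out · m/V(t).
dm/m = −Q_out dt/(V₀ − 7.05000 t); integrating gives ln(m/m₀) = −(Q_out/(Q_in−Q_out)) ln(V/V₀).
m = m₀ (V₀/V)^(Q_out/(Q_in−Q_out)) = 24.26 × (695.1/386.945)^(-5.26383) = 1.11117 mg.
C = m/V = 1.11117/386.945 = 0.00287165 mg/gal.

0.002872 mg/gal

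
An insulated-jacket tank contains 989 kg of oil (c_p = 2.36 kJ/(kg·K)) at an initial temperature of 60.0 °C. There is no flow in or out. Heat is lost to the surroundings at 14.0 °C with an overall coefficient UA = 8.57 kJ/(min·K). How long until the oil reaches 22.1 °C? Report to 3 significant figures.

473 min

Heat balance on the well-mixed liquid: M c_p dT/dt = −UA(T − T_amb).
τ = M c_p/UA = 272.35 min; T_ss = T_amb = 14.000 °C.
T(t) = T_ss + (T₀ − T_ss)e^(−t/τ); set T = 22.1:
t = −τ ln[(T − T_ss)/(T₀ − T_ss)] = −272.35 · ln(0.17609) = 473.01 min.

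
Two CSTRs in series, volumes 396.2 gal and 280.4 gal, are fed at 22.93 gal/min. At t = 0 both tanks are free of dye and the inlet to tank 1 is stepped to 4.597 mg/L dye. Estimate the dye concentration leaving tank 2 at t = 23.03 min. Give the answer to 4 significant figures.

2.142 mg/L

Time constants: τᵢ = Vᵢ/Q for each well-mixed tank.
τ₁ = 396.2/22.93 = 17.2787 min; τ₂ = 280.4/22.93 = 12.2285 min.
Tank 1: C₁ = C_in(1 − e^(−t/τ₁)). Tank 2 (τ₁ ≠ τ₂): C₂ = C_in[1 − (τ₁ e^(−t/τ₁) − τ₂ e^(−t/τ₂))/(τ₁ − τ₂)].
At t = 23.03: e^(−t/τ₁) = 0.263723, e^(−t/τ₂) = 0.152087.
C₂ = 4.597·[1 − (17.2787·0.263723 − 12.2285·0.152087)/(5.05015)] = 4.597·0.465961 = 2.14202 mg/L.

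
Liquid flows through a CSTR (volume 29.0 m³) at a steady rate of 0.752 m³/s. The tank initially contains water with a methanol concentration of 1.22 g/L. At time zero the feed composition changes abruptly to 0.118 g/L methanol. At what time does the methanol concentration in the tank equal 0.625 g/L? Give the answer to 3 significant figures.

29.9 s

Species balance: V dC/dt = Q(C_in − C) ⇒ τ = V/Q = 38.564 s.
C(t) = C_in + (C₀ − C_in) e^(−t/τ). Set C = 0.625 and solve for t:
e^(−t/τ) = (C − C_in)/(C₀ − C_in) = (0.625 − 0.118)/(1.22 − 0.118) = 0.46007
t = −τ ln(…) = 38.564 × 0.77637 = 29.940 s.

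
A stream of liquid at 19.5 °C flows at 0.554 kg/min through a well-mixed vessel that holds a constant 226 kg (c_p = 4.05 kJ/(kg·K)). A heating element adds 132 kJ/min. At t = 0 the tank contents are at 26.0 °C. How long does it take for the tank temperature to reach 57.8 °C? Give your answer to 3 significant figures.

382 min

M c_p dT/dt = ṁ c_p (T_in − T) + Q̇.
τ = M/ṁ = 407.94 min; T_ss = T_in + Q̇/(ṁ c_p) = 78.331 °C.
T(t) = T_ss + (T₀ − T_ss) e^(−t/τ). Set T = 57.8:
e^(−t/τ) = (57.8 − 78.331)/(26.0 − 78.331) = 0.39233
t = −407.94 · ln(0.39233) = 381.69 min.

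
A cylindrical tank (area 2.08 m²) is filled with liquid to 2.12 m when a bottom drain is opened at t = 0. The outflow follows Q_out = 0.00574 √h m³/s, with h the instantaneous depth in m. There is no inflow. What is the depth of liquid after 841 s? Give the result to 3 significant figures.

With no inflow, A dh/dt = −0.00574 √h.
This is separable: 2 d(√h)/dt = −0.00574/A, so √h = √h₀ − (0.00574/(2A)) t.
√h = √2.12 − 0.00574·841/(2·2.08) = 1.4560 − 1.1604 = 0.29560.
h = 0.29560² = 0.087382 m.

0.0874 m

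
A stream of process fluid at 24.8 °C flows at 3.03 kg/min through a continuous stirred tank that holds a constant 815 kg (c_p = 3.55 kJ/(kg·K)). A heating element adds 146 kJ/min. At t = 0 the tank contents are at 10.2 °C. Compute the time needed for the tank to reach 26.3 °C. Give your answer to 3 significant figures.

228 min

Unsteady energy balance on the tank contents: M c_p dT/dt = ṁ c_p (T_in − T) + 146.
τ = M/ṁ = 268.98 min; T_ss = T_in + Q̇/(ṁ c_p) = 38.373 °C.
T(t) = T_ss + (T₀ − T_ss) e^(−t/τ). Set T = 26.3:
e^(−t/τ) = (26.3 − 38.373)/(10.2 − 38.373) = 0.42853
t = −268.98 · ln(0.42853) = 227.93 min.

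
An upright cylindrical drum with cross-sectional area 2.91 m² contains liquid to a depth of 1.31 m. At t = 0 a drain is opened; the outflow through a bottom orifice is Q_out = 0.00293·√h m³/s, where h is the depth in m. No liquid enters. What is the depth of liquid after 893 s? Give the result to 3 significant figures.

A dh/dt = −Q_out = −0.00293 √h.
∫ h^(−1/2) dh = −(0.00293/A) ∫ dt, giving 2√h = 2√h₀ − (0.00293/A) t.
√h = √1.31 − 0.00293·893/(2·2.91) = 1.1446 − 0.44957 = 0.69498.
h = 0.69498² = 0.48300 m.

0.483 m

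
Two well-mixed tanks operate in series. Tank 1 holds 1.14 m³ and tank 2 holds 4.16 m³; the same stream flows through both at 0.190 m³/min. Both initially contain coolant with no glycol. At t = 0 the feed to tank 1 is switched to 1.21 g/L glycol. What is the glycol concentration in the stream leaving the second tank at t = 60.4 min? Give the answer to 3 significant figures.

1.10 g/L

Time constants: τᵢ = Vᵢ/Q for each well-mixed tank.
τ₁ = 1.14/0.190 = 6.0000 min; τ₂ = 4.16/0.190 = 21.895 min.
Solving the cascade with C₁(0)=C₂(0)=0 gives C₂(t) = C_in[1 − (τ₁ e^(−t/τ₁) − τ₂ e^(−t/τ₂))/(τ₁ − τ₂)].
At t = 60.4: e^(−t/τ₁) = 4.2472e-05, e^(−t/τ₂) = 0.063377.
C₂ = 1.21·[1 − (6.0000·4.2472e-05 − 21.895·0.063377)/(-15.895)] = 1.21·0.91272 = 1.1044 g/L.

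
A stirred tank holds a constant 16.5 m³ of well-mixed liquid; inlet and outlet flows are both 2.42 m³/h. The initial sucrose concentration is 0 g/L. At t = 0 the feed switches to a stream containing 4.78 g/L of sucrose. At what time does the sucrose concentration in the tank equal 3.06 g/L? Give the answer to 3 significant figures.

Accumulation = in − out for the solute gives V dC/dt = Q(C_in − C), so τ = V/Q = 6.8182 h.
C(t) = C_in + (C₀ − C_in) e^(−t/τ). Set C = 3.06 and solve for t:
e^(−t/τ) = (C − C_in)/(C₀ − C_in) = (3.06 − 4.78)/(0 − 4.78) = 0.35983
t = −τ ln(…) = 6.8182 × 1.0221 = 6.9690 h.

6.97 h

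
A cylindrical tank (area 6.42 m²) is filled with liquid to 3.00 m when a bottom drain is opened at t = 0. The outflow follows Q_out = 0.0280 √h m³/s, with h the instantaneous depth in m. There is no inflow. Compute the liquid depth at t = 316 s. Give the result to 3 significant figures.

1.09 m

Unsteady balance on liquid volume: A dh/dt = −0.0280 √h.
This is separable: 2 d(√h)/dt = −0.0280/A, so √h = √h₀ − (0.0280/(2A)) t.
√h = √3.00 − 0.0280·316/(2·6.42) = 1.7321 − 0.68910 = 1.0430.
h = 1.0430² = 1.0878 m.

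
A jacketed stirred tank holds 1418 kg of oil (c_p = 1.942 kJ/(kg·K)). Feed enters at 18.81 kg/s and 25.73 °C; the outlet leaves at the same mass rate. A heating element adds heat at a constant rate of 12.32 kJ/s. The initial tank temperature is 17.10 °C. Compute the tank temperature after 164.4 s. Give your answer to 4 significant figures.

25.05 °C

M c_p dT/dt = ṁ c_p (T_in − T) + Q̇.
Rearrange: dT/dt = (T_ss − T)/τ with τ = M/ṁ = 75.3854 s and T_ss = T_in + Q̇/(ṁ c_p) = 26.0673 °C.
T approaches T_ss exponentially: T(t) = T_ss + (T₀ − T_ss) e^(−t/τ).
T(164.4) = 26.0673 + (-8.96727)·e^(−164.4/75.3854) = 26.0673 + (-8.96727)·0.112952 = 25.0544 °C.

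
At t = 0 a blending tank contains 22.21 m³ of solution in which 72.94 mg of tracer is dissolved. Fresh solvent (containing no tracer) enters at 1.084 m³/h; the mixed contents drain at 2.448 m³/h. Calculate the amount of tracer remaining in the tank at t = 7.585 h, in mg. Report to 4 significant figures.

23.67 mg

Total volume: dV/dt = Q_in − Q_out = -1.36400 m³/h, so V(t) = 22.21 − 1.36400 t and V(7.585) = 11.8641 m³.
Species balance (pure solvent in): dm/dt = −Q_out · m/V(t).
Separate: dm/m = −Q_out dt/V(t) ⇒ ln(m/m₀) = −(Q_out/(Q_in−Q_out)) ln(V/V₀).
m = m₀ (V₀/V)^(Q_out/(Q_in−Q_out)) = 72.94 × (22.21/11.8641)^(-1.79472) = 23.6720 mg.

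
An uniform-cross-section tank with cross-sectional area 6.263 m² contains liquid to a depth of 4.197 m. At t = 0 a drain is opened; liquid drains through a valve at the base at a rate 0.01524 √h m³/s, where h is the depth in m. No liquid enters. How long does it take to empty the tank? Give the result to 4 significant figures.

1684 s

Accumulation of liquid (constant cross-section A): A dh/dt = −0.01524 √h.
This is separable: 2 d(√h)/dt = −0.01524/A, so √h = √h₀ − (0.01524/(2A)) t.
Set h = 0: 2√h₀ = (0.01524/A) t_empty ⇒ t_empty = 2A√h₀/0.01524.
t_empty = 2·6.263·√4.197/0.01524 = 12.5260·2.04866/0.01524 = 1683.82 s.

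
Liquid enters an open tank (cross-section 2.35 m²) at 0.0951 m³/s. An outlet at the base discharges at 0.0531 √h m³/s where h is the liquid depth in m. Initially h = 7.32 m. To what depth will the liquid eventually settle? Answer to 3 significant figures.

3.21 m

A dh/dt = Q_in − 0.0531 √h. Steady state requires inflow = outflow:
Q_in = 0.0531 √h_ss ⇒ √h_ss = 0.0951/0.0531 = 1.7910.
h_ss = 1.7910² = 3.2075 m. (Since h₀ = 7.32 m > h_ss, the level will fall toward this value.)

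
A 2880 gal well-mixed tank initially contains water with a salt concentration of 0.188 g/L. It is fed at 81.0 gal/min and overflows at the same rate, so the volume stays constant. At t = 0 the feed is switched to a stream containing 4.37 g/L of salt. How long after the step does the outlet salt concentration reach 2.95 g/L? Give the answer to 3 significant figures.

Mass balance on the solute (V constant): V dC/dt = Q(C_in − C), so τ = V/Q = 35.556 min.
C(t) = C_in + (C₀ − C_in) e^(−t/τ). Set C = 2.95 and solve for t:
e^(−t/τ) = (C − C_in)/(C₀ − C_in) = (2.95 − 4.37)/(0.188 − 4.37) = 0.33955
t = −τ ln(…) = 35.556 × 1.0801 = 38.405 min.

38.4 min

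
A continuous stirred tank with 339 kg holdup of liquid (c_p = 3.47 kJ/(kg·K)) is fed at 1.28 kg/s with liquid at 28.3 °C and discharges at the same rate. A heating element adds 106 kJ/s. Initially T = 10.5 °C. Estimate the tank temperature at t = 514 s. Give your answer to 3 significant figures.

46.2 °C

M c_p dT/dt = ṁ c_p (T_in − T) + Q̇.
τ = M/ṁ = 264.84 s; T_ss = T_in + Q̇/(ṁ c_p) = 28.3 + 106/(1.28·3.47) = 52.165 °C.
T approaches T_ss exponentially: T(t) = T_ss + (T₀ − T_ss) e^(−t/τ).
T(514) = 52.165 + (-41.665)·e^(−514/264.84) = 52.165 + (-41.665)·0.14359 = 46.182 °C.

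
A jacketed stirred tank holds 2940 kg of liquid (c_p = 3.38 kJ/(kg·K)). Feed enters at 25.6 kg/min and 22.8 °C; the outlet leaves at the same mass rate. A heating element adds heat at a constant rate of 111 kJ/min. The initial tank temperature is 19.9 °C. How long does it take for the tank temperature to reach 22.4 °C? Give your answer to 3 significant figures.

Heat balance on the well-mixed liquid: M c_p dT/dt = ṁ c_p (T_in − T) + 111.
τ = M/ṁ = 114.84 min; T_ss = T_in + Q̇/(ṁ c_p) = 24.083 °C.
T(t) = T_ss + (T₀ − T_ss) e^(−t/τ). Set T = 22.4:
e^(−t/τ) = (22.4 − 24.083)/(19.9 − 24.083) = 0.40232
t = −114.84 · ln(0.40232) = 104.57 min.

105 min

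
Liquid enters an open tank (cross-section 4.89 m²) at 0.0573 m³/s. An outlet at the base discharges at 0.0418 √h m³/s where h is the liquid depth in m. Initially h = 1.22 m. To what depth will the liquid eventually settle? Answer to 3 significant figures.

1.88 m

Accumulation of liquid (constant cross-section A): A dh/dt = Q_in − 0.0418 √h. At steady state dh/dt = 0:
Q_in = 0.0418 √h_ss ⇒ √h_ss = 0.0573/0.0418 = 1.3708.
h_ss = 1.3708² = 1.8791 m. (Since h₀ = 1.22 m < h_ss, the level will rise toward this value.)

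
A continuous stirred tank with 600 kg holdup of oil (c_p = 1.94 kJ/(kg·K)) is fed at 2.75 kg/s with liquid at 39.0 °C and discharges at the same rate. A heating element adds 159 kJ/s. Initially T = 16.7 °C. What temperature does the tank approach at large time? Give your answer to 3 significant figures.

68.8 °C

Heat balance on the well-mixed liquid: M c_p dT/dt = ṁ c_p (T_in − T) + 159.
At steady state dT/dt = 0 ⇒ T_ss = T_in + Q̇/(ṁ c_p) = 39.0 + 159/(2.75·1.94) = 68.803 °C.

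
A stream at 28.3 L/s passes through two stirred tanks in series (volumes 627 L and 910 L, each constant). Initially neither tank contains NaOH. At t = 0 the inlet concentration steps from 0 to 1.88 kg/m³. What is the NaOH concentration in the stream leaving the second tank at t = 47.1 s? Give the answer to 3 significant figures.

Each tank obeys Vᵢ dCᵢ/dt = Q(Cᵢ₋₁ − Cᵢ), so τᵢ = Vᵢ/Q.
τ₁ = 627/28.3 = 22.155 s; τ₂ = 910/28.3 = 32.155 s.
Solving the cascade with C₁(0)=C₂(0)=0 gives C₂(t) = C_in[1 − (τ₁ e^(−t/τ₁) − τ₂ e^(−t/τ₂))/(τ₁ − τ₂)].
At t = 47.1: e^(−t/τ₁) = 0.11933, e^(−t/τ₂) = 0.23113.
C₂ = 1.88·[1 − (22.155·0.11933 − 32.155·0.23113)/(-10.000)] = 1.88·0.52115 = 0.97977 kg/m³.

0.980 kg/m³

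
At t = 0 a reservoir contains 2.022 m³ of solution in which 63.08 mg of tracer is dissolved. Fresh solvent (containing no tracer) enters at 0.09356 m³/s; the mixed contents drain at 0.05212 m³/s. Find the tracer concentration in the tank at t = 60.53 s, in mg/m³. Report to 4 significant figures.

5.048 mg/m³

Let m(t) be the amount of tracer. Volume: V(t) = V₀ + (Q_in − Q_out) t = 2.022 + 0.0414400 t; V(60.53) = 4.53036 m³.
Solute balance: dm/dt = 0 − Q_out C = −Q_out m/V(t).
Separate: dm/m = −Q_out dt/V(t) ⇒ ln(m/m₀) = −(Q_out/(Q_in−Q_out)) ln(V/V₀).
m = m₀ (V₀/V)^(Q_out/(Q_in−Q_out)) = 63.08 × (2.022/4.53036)^(1.25772) = 22.8690 mg.
C = m/V = 22.8690/4.53036 = 5.04793 mg/m³.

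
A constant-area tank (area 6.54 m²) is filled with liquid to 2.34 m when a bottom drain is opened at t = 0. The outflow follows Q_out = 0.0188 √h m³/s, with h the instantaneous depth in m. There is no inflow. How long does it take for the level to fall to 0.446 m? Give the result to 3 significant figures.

600 s

A dh/dt = −Q_out = −0.0188 √h.
This is separable: 2 d(√h)/dt = −0.0188/A, so √h = √h₀ − (0.0188/(2A)) t.
t = 2A(√h₀ − √h)/0.0188 = 2·6.54·(√2.34 − √0.446)/0.0188
  = 13.080 × (1.5297 − 0.66783) / 0.0188 = 599.64 s.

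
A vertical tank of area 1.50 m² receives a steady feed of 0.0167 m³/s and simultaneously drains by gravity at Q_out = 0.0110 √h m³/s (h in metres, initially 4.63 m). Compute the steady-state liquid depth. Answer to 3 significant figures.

Level balance: A dh/dt = 0.0167 − 0.0110 √h. Setting dh/dt = 0:
Q_in = 0.0110 √h_ss ⇒ √h_ss = 0.0167/0.0110 = 1.5182.
h_ss = 1.5182² = 2.3049 m. (Since h₀ = 4.63 m > h_ss, the level will fall toward this value.)

2.30 m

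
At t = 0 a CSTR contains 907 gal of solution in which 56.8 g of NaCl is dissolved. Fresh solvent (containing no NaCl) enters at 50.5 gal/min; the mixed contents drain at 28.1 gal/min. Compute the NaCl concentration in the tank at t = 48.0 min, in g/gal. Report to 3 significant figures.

0.0107 g/gal

Let m(t) be the amount of NaCl. Volume: V(t) = V₀ + (Q_in − Q_out) t = 907 + 22.400 t; V(48.0) = 1982.2 gal.
Solute balance: dm/dt = 0 − Q_out C = −Q_out m/V(t).
Separate: dm/m = −Q_out dt/V(t) ⇒ ln(m/m₀) = −(Q_out/(Q_in−Q_out)) ln(V/V₀).
m = m₀ (V₀/V)^(Q_out/(Q_in−Q_out)) = 56.8 × (907/1982.2)^(1.2545) = 21.301 g.
C = m/V = 21.301/1982.2 = 0.010746 g/gal.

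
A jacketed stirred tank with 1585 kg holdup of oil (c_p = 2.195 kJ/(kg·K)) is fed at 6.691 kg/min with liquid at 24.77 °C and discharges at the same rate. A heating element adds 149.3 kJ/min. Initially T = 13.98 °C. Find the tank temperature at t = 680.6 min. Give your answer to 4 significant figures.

First-law balance (no shaft work): M c_p dT/dt = ṁ c_p (T_in − T) + 149.3.
τ = M/ṁ = 236.885 min; T_ss = T_in + Q̇/(ṁ c_p) = 24.77 + 149.3/(6.691·2.195) = 34.9356 °C.
Solution: T(t) = T_ss + (T₀ − T_ss) e^(−t/τ).
T(680.6) = 34.9356 + (-20.9556)·e^(−680.6/236.885) = 34.9356 + (-20.9556)·0.0565223 = 33.7512 °C.

33.75 °C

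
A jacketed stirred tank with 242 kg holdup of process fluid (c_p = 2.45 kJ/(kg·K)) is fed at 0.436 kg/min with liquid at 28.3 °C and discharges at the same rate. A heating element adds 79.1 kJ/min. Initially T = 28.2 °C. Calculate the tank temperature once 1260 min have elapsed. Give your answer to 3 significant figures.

First-law balance (no shaft work): M c_p dT/dt = ṁ c_p (T_in − T) + 79.1.
Rearrange: dT/dt = (T_ss − T)/τ with τ = M/ṁ = 555.05 min and T_ss = T_in + Q̇/(ṁ c_p) = 102.35 °C.
T approaches T_ss exponentially: T(t) = T_ss + (T₀ − T_ss) e^(−t/τ).
T(1260) = 102.35 + (-74.150)·e^(−1260/555.05) = 102.35 + (-74.150)·0.10330 = 94.690 °C.

94.7 °C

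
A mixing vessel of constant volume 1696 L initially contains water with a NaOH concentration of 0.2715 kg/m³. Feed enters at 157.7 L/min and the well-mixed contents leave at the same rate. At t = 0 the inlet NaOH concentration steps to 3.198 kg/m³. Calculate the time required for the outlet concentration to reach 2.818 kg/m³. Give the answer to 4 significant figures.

Transient balance on the dissolved component: V dC/dt = Q(C_in − C), so τ = V/Q = 10.7546 min.
C(t) = C_in + (C₀ − C_in) e^(−t/τ). Set C = 2.818 and solve for t:
e^(−t/τ) = (C − C_in)/(C₀ − C_in) = (2.818 − 3.198)/(0.2715 − 3.198) = 0.129848
t = −τ ln(…) = 10.7546 × 2.04139 = 21.9543 min.

21.95 min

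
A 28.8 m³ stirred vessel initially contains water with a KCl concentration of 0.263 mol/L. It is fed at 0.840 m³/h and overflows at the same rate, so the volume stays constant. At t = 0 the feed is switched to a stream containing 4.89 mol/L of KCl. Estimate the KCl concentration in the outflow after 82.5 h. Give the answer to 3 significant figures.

Species balance on the tank: V dC/dt = Q(C_in − C).
So dC/dt = (C_in − C)/τ with τ = V/Q = 28.8/0.840 = 34.286 h.
Integrating: C(t) = C_in + (C₀ − C_in) e^(−t/τ).
C(82.5) = 4.89 + (0.263 − 4.89)·e^(−82.5/34.286) = 4.89 + (-4.6270)·0.090153 = 4.4729 mol/L.

4.47 mol/L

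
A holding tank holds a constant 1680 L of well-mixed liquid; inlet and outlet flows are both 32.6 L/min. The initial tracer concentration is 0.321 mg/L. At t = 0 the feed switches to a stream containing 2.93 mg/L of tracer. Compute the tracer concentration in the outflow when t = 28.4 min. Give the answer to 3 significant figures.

Unsteady species balance (constant V, well mixed): V dC/dt = Q(C_in − C).
Time constant τ = V/Q = 1680/32.6 = 51.534 min.
C approaches C_in exponentially: C(t) = C_in + (C₀ − C_in) e^(−t/τ).
C(28.4) = 2.93 + (0.321 − 2.93)·e^(−28.4/51.534) = 2.93 + (-2.6090)·0.57632 = 1.4264 mg/L.

1.43 mg/L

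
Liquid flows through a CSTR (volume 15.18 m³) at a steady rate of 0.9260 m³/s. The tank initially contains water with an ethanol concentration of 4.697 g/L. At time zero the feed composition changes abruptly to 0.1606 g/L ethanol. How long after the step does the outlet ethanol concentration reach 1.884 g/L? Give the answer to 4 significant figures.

15.87 s

Mass balance on the solute (V constant): V dC/dt = Q(C_in − C), so τ = V/Q = 16.3931 s.
C(t) = C_in + (C₀ − C_in) e^(−t/τ). Set C = 1.884 and solve for t:
e^(−t/τ) = (C − C_in)/(C₀ − C_in) = (1.884 − 0.1606)/(4.697 − 0.1606) = 0.379905
t = −τ ln(…) = 16.3931 × 0.967835 = 15.8658 s.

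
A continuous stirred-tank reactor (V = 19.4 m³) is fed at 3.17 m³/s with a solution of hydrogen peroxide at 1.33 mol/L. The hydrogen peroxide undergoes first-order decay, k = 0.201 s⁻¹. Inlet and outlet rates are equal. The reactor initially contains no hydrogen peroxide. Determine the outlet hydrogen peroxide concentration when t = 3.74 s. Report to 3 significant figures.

V dC/dt = Q(C_in − C) − k V C.
dC/dt = (Q/V) C_in − (Q/V + k) C; effective rate a = Q/V + k = 0.16340 + 0.201 = 0.36440 s⁻¹.
C_ss = Q C_in/(Q + kV) = 0.59639 mol/L; C(t) = C_ss + (C₀ − C_ss) e^(−a t).
C(3.74) = 0.59639 + (-0.59639)·e^(−0.36440·3.74) = 0.59639 + (-0.59639)·0.25593 = 0.44376 mol/L.

0.444 mol/L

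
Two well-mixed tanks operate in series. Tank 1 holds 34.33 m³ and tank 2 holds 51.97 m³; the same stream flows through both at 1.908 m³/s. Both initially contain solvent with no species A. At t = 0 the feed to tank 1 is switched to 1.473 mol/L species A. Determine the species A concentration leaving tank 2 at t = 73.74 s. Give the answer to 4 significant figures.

Each tank obeys Vᵢ dCᵢ/dt = Q(Cᵢ₋₁ − Cᵢ), so τᵢ = Vᵢ/Q.
τ₁ = 34.33/1.908 = 17.9927 s; τ₂ = 51.97/1.908 = 27.2379 s.
Tank 1: C₁ = C_in(1 − e^(−t/τ₁)). Tank 2 (τ₁ ≠ τ₂): C₂ = C_in[1 − (τ₁ e^(−t/τ₁) − τ₂ e^(−t/τ₂))/(τ₁ − τ₂)].
At t = 73.74: e^(−t/τ₁) = 0.0166003, e^(−t/τ₂) = 0.0667199.
C₂ = 1.473·[1 − (17.9927·0.0166003 − 27.2379·0.0667199)/(-9.24528)] = 1.473·0.835740 = 1.23105 mol/L.

1.231 mol/L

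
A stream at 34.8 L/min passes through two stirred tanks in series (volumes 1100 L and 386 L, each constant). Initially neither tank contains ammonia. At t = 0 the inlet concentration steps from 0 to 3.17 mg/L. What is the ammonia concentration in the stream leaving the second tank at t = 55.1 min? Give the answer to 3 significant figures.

Time constants: τᵢ = Vᵢ/Q for each well-mixed tank.
τ₁ = 1100/34.8 = 31.609 min; τ₂ = 386/34.8 = 11.092 min.
Solving the cascade with C₁(0)=C₂(0)=0 gives C₂(t) = C_in[1 − (τ₁ e^(−t/τ₁) − τ₂ e^(−t/τ₂))/(τ₁ − τ₂)].
At t = 55.1: e^(−t/τ₁) = 0.17497, e^(−t/τ₂) = 0.0069601.
C₂ = 3.17·[1 − (31.609·0.17497 − 11.092·0.0069601)/(20.517)] = 3.17·0.73421 = 2.3274 mg/L.

2.33 mg/L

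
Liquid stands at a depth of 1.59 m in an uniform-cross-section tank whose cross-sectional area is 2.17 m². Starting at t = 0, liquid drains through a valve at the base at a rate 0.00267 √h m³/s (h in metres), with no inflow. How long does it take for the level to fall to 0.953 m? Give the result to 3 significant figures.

Accumulation of liquid (constant cross-section A): A dh/dt = −0.00267 √h.
∫ h^(−1/2) dh = −(0.00267/A) ∫ dt, giving 2√h = 2√h₀ − (0.00267/A) t.
t = 2A(√h₀ − √h)/0.00267 = 2·2.17·(√1.59 − √0.953)/0.00267
  = 4.3400 × (1.2610 − 0.97622) / 0.00267 = 462.83 s.

463 s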